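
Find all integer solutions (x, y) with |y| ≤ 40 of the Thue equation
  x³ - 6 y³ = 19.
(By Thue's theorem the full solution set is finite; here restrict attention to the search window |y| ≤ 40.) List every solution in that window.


The equation is x³ - 6y³ = 19. For fixed y, x³ = 6·y³ + 19, so a solution requires the RHS to be a perfect cube.
Strategy: iterate y from -40 to 40, compute RHS = 6·y³ + 19, and check whether it is a (positive or negative) perfect cube.
Check small values of y:
  y = 0: RHS = 19 is not a perfect cube.
  y = 1: RHS = 25 is not a perfect cube.
  y = -1: RHS = 13 is not a perfect cube.
  y = 2: RHS = 67 is not a perfect cube.
  y = -2: RHS = -29 is not a perfect cube.
  y = 3: RHS = 181 is not a perfect cube.
  y = -3: RHS = -143 is not a perfect cube.
Continuing the search up to |y| = 40 finds no solutions either.
No (x, y) in the scanned range satisfies the equation.

No integer solutions with |y| ≤ 40.


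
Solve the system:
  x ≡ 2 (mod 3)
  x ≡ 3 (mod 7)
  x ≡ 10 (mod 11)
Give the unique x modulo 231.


Moduli 3, 7, 11 are pairwise coprime; by CRT there is a unique solution modulo M = 3 · 7 · 11 = 231.
Solve pairwise, accumulating the modulus:
  Start with x ≡ 2 (mod 3).
  Combine with x ≡ 3 (mod 7): since gcd(3, 7) = 1, we get a unique residue mod 21.
    Write x = 2 + 3·t and substitute into x ≡ 3 (mod 7): 3·t ≡ 3 − 2 = 1 (mod 7).
    The inverse of 3 mod 7 is 5 (since 3·5 = 15 = 2·7 + 1), so t ≡ 5·1 = 5 ≡ 5 (mod 7).
    Then x = 2 + 3·5 = 17, valid modulo lcm(3, 7) = 21: x ≡ 17 (mod 21).
  Combine with x ≡ 10 (mod 11): since gcd(21, 11) = 1, we get a unique residue mod 231.
    Write x = 17 + 21·t and substitute into x ≡ 10 (mod 11): 21·t ≡ 10 − 17 = -7 (mod 11).
    Reduce coefficients mod 11: 10·t ≡ 4 (mod 11).
    The inverse of 10 mod 11 is 10 (since 10·10 = 100 = 9·11 + 1), so t ≡ 10·4 = 40 ≡ 7 (mod 11).
    Then x = 17 + 21·7 = 164, valid modulo lcm(21, 11) = 231: x ≡ 164 (mod 231).
Verify: 164 mod 3 = 2 ✓, 164 mod 7 = 3 ✓, 164 mod 11 = 10 ✓.

x ≡ 164 (mod 231).


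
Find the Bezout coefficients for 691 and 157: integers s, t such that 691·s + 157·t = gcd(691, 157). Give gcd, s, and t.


Euclidean algorithm on (691, 157) — divide until remainder is 0:
  691 = 4 · 157 + 63
  157 = 2 · 63 + 31
  63 = 2 · 31 + 1
  31 = 31 · 1 + 0
gcd(691, 157) = 1.
Track Bezout coefficients alongside the remainders: start with r₀ = 691 = a·1 + b·0 (s = 1, t = 0) and r₁ = 157 = a·0 + b·1 (s = 0, t = 1); each new remainder r_{k+1} = r_{k-1} − q_k·r_k inherits s_{k+1} = s_{k-1} − q_k·s_k, t_{k+1} = t_{k-1} − q_k·t_k, so r_k = a·s_k + b·t_k at every step:
  q = 4: r = 63, s = 1 − 4·0 = 1, t = 0 − 4·1 = -4  (check: 691·1 + 157·(-4) = 63)
  q = 2: r = 31, s = 0 − 2·1 = -2, t = 1 − 2·(-4) = 9  (check: 691·(-2) + 157·9 = 31)
  q = 2: r = 1, s = 1 − 2·(-2) = 5, t = -4 − 2·9 = -22  (check: 691·5 + 157·(-22) = 1)
The row with r = 1 (the gcd) gives the Bezout coefficients s = 5, t = -22.
Result: 691 · (5) + 157 · (-22) = 1.

gcd(691, 157) = 1; s = 5, t = -22 (check: 691·5 + 157·(-22) = 1).


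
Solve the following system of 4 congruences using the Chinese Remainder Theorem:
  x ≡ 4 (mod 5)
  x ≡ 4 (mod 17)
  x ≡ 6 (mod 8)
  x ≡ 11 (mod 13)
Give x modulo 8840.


Product of moduli M = 5 · 17 · 8 · 13 = 8840.
Merge one congruence at a time:
  Start: x ≡ 4 (mod 5).
  Combine with x ≡ 4 (mod 17); new modulus lcm = 85.
    Write x = 4 + 5·t and substitute into x ≡ 4 (mod 17): 5·t ≡ 4 − 4 = 0 (mod 17).
    The inverse of 5 mod 17 is 7 (since 5·7 = 35 = 2·17 + 1), so t ≡ 7·0 = 0 ≡ 0 (mod 17).
    Then x = 4 + 5·0 = 4, valid modulo lcm(5, 17) = 85: x ≡ 4 (mod 85).
  Combine with x ≡ 6 (mod 8); new modulus lcm = 680.
    Write x = 4 + 85·t and substitute into x ≡ 6 (mod 8): 85·t ≡ 6 − 4 = 2 (mod 8).
    Reduce coefficients mod 8: 5·t ≡ 2 (mod 8).
    The inverse of 5 mod 8 is 5 (since 5·5 = 25 = 3·8 + 1), so t ≡ 5·2 = 10 ≡ 2 (mod 8).
    Then x = 4 + 85·2 = 174, valid modulo lcm(85, 8) = 680: x ≡ 174 (mod 680).
  Combine with x ≡ 11 (mod 13); new modulus lcm = 8840.
    Write x = 174 + 680·t and substitute into x ≡ 11 (mod 13): 680·t ≡ 11 − 174 = -163 (mod 13).
    Reduce coefficients mod 13: 4·t ≡ 6 (mod 13).
    The inverse of 4 mod 13 is 10 (since 4·10 = 40 = 3·13 + 1), so t ≡ 10·6 = 60 ≡ 8 (mod 13).
    Then x = 174 + 680·8 = 5614, valid modulo lcm(680, 13) = 8840: x ≡ 5614 (mod 8840).
Verify against each original: 5614 mod 5 = 4, 5614 mod 17 = 4, 5614 mod 8 = 6, 5614 mod 13 = 11.

x ≡ 5614 (mod 8840).


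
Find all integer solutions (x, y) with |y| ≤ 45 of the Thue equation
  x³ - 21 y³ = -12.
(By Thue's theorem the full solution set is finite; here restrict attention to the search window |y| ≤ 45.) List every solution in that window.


The equation is x³ - 21y³ = -12. For fixed y, x³ = 21·y³ − 12, so a solution requires the RHS to be a perfect cube.
Strategy: iterate y from -45 to 45, compute RHS = 21·y³ − 12, and check whether it is a (positive or negative) perfect cube.
Check small values of y:
  y = 0: RHS = -12 is not a perfect cube.
  y = 1: RHS = 9 is not a perfect cube.
  y = -1: RHS = -33 is not a perfect cube.
  y = 2: RHS = 156 is not a perfect cube.
  y = -2: RHS = -180 is not a perfect cube.
  y = 3: RHS = 555 is not a perfect cube.
  y = -3: RHS = -579 is not a perfect cube.
Continuing the search up to |y| = 45 finds no solutions either.
No (x, y) in the scanned range satisfies the equation.

No integer solutions with |y| ≤ 45.


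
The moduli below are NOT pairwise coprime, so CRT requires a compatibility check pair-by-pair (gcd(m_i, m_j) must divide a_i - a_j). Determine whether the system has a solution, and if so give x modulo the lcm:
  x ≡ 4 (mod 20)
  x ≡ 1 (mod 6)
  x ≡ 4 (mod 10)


Moduli 20, 6, 10 are not pairwise coprime, so CRT works modulo lcm(m_i) when all pairwise compatibility conditions hold.
Pairwise compatibility: gcd(m_i, m_j) must divide a_i - a_j for every pair.
Merge one congruence at a time:
  Start: x ≡ 4 (mod 20).
  Combine with x ≡ 1 (mod 6): gcd(20, 6) = 2, and 1 - 4 = -3 is NOT divisible by 2.
    ⇒ system is inconsistent (no integer solution).

No solution (the system is inconsistent).


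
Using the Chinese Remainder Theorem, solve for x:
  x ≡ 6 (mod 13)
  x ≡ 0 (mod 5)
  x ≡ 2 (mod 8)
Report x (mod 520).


Moduli 13, 5, 8 are pairwise coprime; by CRT there is a unique solution modulo M = 13 · 5 · 8 = 520.
Solve pairwise, accumulating the modulus:
  Start with x ≡ 6 (mod 13).
  Combine with x ≡ 0 (mod 5): since gcd(13, 5) = 1, we get a unique residue mod 65.
    Write x = 6 + 13·t and substitute into x ≡ 0 (mod 5): 13·t ≡ 0 − 6 = -6 (mod 5).
    Reduce coefficients mod 5: 3·t ≡ 4 (mod 5).
    The inverse of 3 mod 5 is 2 (since 3·2 = 6 = 1·5 + 1), so t ≡ 2·4 = 8 ≡ 3 (mod 5).
    Then x = 6 + 13·3 = 45, valid modulo lcm(13, 5) = 65: x ≡ 45 (mod 65).
  Combine with x ≡ 2 (mod 8): since gcd(65, 8) = 1, we get a unique residue mod 520.
    Write x = 45 + 65·t and substitute into x ≡ 2 (mod 8): 65·t ≡ 2 − 45 = -43 (mod 8).
    Reduce coefficients mod 8: 1·t ≡ 5 (mod 8).
    So t ≡ 5 (mod 8).
    Then x = 45 + 65·5 = 370, valid modulo lcm(65, 8) = 520: x ≡ 370 (mod 520).
Verify: 370 mod 13 = 6 ✓, 370 mod 5 = 0 ✓, 370 mod 8 = 2 ✓.

x ≡ 370 (mod 520).


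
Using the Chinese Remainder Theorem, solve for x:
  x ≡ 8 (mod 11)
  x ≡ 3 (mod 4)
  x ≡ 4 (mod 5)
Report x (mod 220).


Moduli 11, 4, 5 are pairwise coprime; by CRT there is a unique solution modulo M = 11 · 4 · 5 = 220.
Solve pairwise, accumulating the modulus:
  Start with x ≡ 8 (mod 11).
  Combine with x ≡ 3 (mod 4): since gcd(11, 4) = 1, we get a unique residue mod 44.
    Write x = 8 + 11·t and substitute into x ≡ 3 (mod 4): 11·t ≡ 3 − 8 = -5 (mod 4).
    Reduce coefficients mod 4: 3·t ≡ 3 (mod 4).
    The inverse of 3 mod 4 is 3 (since 3·3 = 9 = 2·4 + 1), so t ≡ 3·3 = 9 ≡ 1 (mod 4).
    Then x = 8 + 11·1 = 19, valid modulo lcm(11, 4) = 44: x ≡ 19 (mod 44).
  Combine with x ≡ 4 (mod 5): since gcd(44, 5) = 1, we get a unique residue mod 220.
    Write x = 19 + 44·t and substitute into x ≡ 4 (mod 5): 44·t ≡ 4 − 19 = -15 (mod 5).
    Reduce coefficients mod 5: 4·t ≡ 0 (mod 5).
    The inverse of 4 mod 5 is 4 (since 4·4 = 16 = 3·5 + 1), so t ≡ 4·0 = 0 ≡ 0 (mod 5).
    Then x = 19 + 44·0 = 19, valid modulo lcm(44, 5) = 220: x ≡ 19 (mod 220).
Verify: 19 mod 11 = 8 ✓, 19 mod 4 = 3 ✓, 19 mod 5 = 4 ✓.

x ≡ 19 (mod 220).


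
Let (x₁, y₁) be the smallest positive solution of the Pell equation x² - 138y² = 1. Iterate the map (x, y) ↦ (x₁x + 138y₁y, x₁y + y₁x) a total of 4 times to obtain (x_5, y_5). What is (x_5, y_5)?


Step 1: Find the fundamental solution (x₁, y₁) of x² - 138y² = 1.
  Expand √138 as a continued fraction. a₀ = ⌊√138⌋ = 11; iterate m_{k+1} = d_k·a_k − m_k, d_{k+1} = (138 − m_{k+1}²)/d_k, a_{k+1} = ⌊(a₀ + m_{k+1})/d_{k+1}⌋ (starting m₀ = 0, d₀ = 1), with convergents p_k = a_k·p_{k-1} + p_{k-2}, q_k = a_k·q_{k-1} + q_{k-2} (p₋₁ = 1, q₋₁ = 0):
  k = 0: a₀ = 11; p₀/q₀ = 11/1; p₀² − 138·q₀² = 121 − 138 = -17.
  k = 1: m = 11, d = 17, a = ⌊(11 + 11)/17⌋ = 1; p/q = (1·11 + 1)/(1·1 + 0) = 12/1; p² − 138·q² = 144 − 138 = 6.
  k = 2: m = 6, d = 6, a = ⌊(11 + 6)/6⌋ = 2; p/q = (2·12 + 11)/(2·1 + 1) = 35/3; p² − 138·q² = 1225 − 1242 = -17.
  k = 3: m = 6, d = 17, a = ⌊(11 + 6)/17⌋ = 1; p/q = (1·35 + 12)/(1·3 + 1) = 47/4; p² − 138·q² = 2209 − 2208 = 1.
  The first convergent with p² − 138·q² = 1 gives the fundamental solution (x₁, y₁) = (47, 4).
Step 2: Apply the recurrence (x_{n+1}, y_{n+1}) = (x₁x_n + 138y₁y_n, x₁y_n + y₁x_n) repeatedly.
  From (x_1, y_1) = (47, 4): x_2 = 47·47 + 138·4·4 = 4417; y_2 = 47·4 + 4·47 = 376.
  From (x_2, y_2) = (4417, 376): x_3 = 47·4417 + 138·4·376 = 415151; y_3 = 47·376 + 4·4417 = 35340.
  From (x_3, y_3) = (415151, 35340): x_4 = 47·415151 + 138·4·35340 = 39019777; y_4 = 47·35340 + 4·415151 = 3321584.
  From (x_4, y_4) = (39019777, 3321584): x_5 = 47·39019777 + 138·4·3321584 = 3667443887; y_5 = 47·3321584 + 4·39019777 = 312193556.
Step 3: Verify x_5² - 138·y_5² = 13450144664293668769 - 13450144664293668768 = 1 (should be 1). ✓

(x_1, y_1) = (47, 4); (x_5, y_5) = (3667443887, 312193556).


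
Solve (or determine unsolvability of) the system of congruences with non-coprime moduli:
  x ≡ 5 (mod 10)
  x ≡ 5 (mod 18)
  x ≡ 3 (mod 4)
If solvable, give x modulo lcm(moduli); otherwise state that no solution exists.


Moduli 10, 18, 4 are not pairwise coprime, so CRT works modulo lcm(m_i) when all pairwise compatibility conditions hold.
Pairwise compatibility: gcd(m_i, m_j) must divide a_i - a_j for every pair.
Merge one congruence at a time:
  Start: x ≡ 5 (mod 10).
  Combine with x ≡ 5 (mod 18): gcd(10, 18) = 2; 5 - 5 = 0, which IS divisible by 2, so compatible.
    Write x = 5 + 10·t and substitute into x ≡ 5 (mod 18): 10·t ≡ 5 − 5 = 0 (mod 18).
    Divide the congruence (and modulus) by g = 2: 5·t ≡ 0 (mod 9).
    The inverse of 5 mod 9 is 2 (since 5·2 = 10 = 1·9 + 1), so t ≡ 2·0 = 0 ≡ 0 (mod 9).
    Then x = 5 + 10·0 = 5, valid modulo lcm(10, 18) = 90: x ≡ 5 (mod 90).
  Combine with x ≡ 3 (mod 4): gcd(90, 4) = 2; 3 - 5 = -2, which IS divisible by 2, so compatible.
    Write x = 5 + 90·t and substitute into x ≡ 3 (mod 4): 90·t ≡ 3 − 5 = -2 (mod 4).
    Divide the congruence (and modulus) by g = 2: 45·t ≡ -1 (mod 2).
    Reduce coefficients mod 2: 1·t ≡ 1 (mod 2).
    So t ≡ 1 (mod 2).
    Then x = 5 + 90·1 = 95, valid modulo lcm(90, 4) = 180: x ≡ 95 (mod 180).
Verify: 95 mod 10 = 5, 95 mod 18 = 5, 95 mod 4 = 3.

x ≡ 95 (mod 180).


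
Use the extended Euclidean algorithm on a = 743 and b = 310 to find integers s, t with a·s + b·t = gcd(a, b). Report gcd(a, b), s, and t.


Euclidean algorithm on (743, 310) — divide until remainder is 0:
  743 = 2 · 310 + 123
  310 = 2 · 123 + 64
  123 = 1 · 64 + 59
  64 = 1 · 59 + 5
  59 = 11 · 5 + 4
  5 = 1 · 4 + 1
  4 = 4 · 1 + 0
gcd(743, 310) = 1.
Track Bezout coefficients alongside the remainders: start with r₀ = 743 = a·1 + b·0 (s = 1, t = 0) and r₁ = 310 = a·0 + b·1 (s = 0, t = 1); each new remainder r_{k+1} = r_{k-1} − q_k·r_k inherits s_{k+1} = s_{k-1} − q_k·s_k, t_{k+1} = t_{k-1} − q_k·t_k, so r_k = a·s_k + b·t_k at every step:
  q = 2: r = 123, s = 1 − 2·0 = 1, t = 0 − 2·1 = -2  (check: 743·1 + 310·(-2) = 123)
  q = 2: r = 64, s = 0 − 2·1 = -2, t = 1 − 2·(-2) = 5  (check: 743·(-2) + 310·5 = 64)
  q = 1: r = 59, s = 1 − 1·(-2) = 3, t = -2 − 1·5 = -7  (check: 743·3 + 310·(-7) = 59)
  q = 1: r = 5, s = -2 − 1·3 = -5, t = 5 − 1·(-7) = 12  (check: 743·(-5) + 310·12 = 5)
  q = 11: r = 4, s = 3 − 11·(-5) = 58, t = -7 − 11·12 = -139  (check: 743·58 + 310·(-139) = 4)
  q = 1: r = 1, s = -5 − 1·58 = -63, t = 12 − 1·(-139) = 151  (check: 743·(-63) + 310·151 = 1)
The row with r = 1 (the gcd) gives the Bezout coefficients s = -63, t = 151.
Result: 743 · (-63) + 310 · (151) = 1.

gcd(743, 310) = 1; s = -63, t = 151 (check: 743·(-63) + 310·151 = 1).


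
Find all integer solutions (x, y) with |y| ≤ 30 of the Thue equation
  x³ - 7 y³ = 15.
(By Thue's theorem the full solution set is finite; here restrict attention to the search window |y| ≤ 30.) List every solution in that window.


The equation is x³ - 7y³ = 15. For fixed y, x³ = 7·y³ + 15, so a solution requires the RHS to be a perfect cube.
Strategy: iterate y from -30 to 30, compute RHS = 7·y³ + 15, and check whether it is a (positive or negative) perfect cube.
Check small values of y:
  y = 0: RHS = 15 is not a perfect cube.
  y = 1: RHS = 22 is not a perfect cube.
  y = -1: RHS = 8 = (2)³ ⇒ x = 2 works.
  y = 2: RHS = 71 is not a perfect cube.
  y = -2: RHS = -41 is not a perfect cube.
  y = 3: RHS = 204 is not a perfect cube.
  y = -3: RHS = -174 is not a perfect cube.
Continuing, at y = 23: RHS = 85184 = (44)³ ⇒ x = 44 works.
Searching the remaining y in |y| ≤ 30 finds no further solutions.
Collected solutions: (2, -1), (44, 23).

Solutions (with |y| ≤ 30): (2, -1), (44, 23).


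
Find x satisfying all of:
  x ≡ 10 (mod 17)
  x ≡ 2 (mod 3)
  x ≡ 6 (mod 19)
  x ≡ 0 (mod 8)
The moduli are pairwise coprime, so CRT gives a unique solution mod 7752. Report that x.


Product of moduli M = 17 · 3 · 19 · 8 = 7752.
Merge one congruence at a time:
  Start: x ≡ 10 (mod 17).
  Combine with x ≡ 2 (mod 3); new modulus lcm = 51.
    Write x = 10 + 17·t and substitute into x ≡ 2 (mod 3): 17·t ≡ 2 − 10 = -8 (mod 3).
    Reduce coefficients mod 3: 2·t ≡ 1 (mod 3).
    The inverse of 2 mod 3 is 2 (since 2·2 = 4 = 1·3 + 1), so t ≡ 2·1 = 2 ≡ 2 (mod 3).
    Then x = 10 + 17·2 = 44, valid modulo lcm(17, 3) = 51: x ≡ 44 (mod 51).
  Combine with x ≡ 6 (mod 19); new modulus lcm = 969.
    Write x = 44 + 51·t and substitute into x ≡ 6 (mod 19): 51·t ≡ 6 − 44 = -38 (mod 19).
    Reduce coefficients mod 19: 13·t ≡ 0 (mod 19).
    The inverse of 13 mod 19 is 3 (since 13·3 = 39 = 2·19 + 1), so t ≡ 3·0 = 0 ≡ 0 (mod 19).
    Then x = 44 + 51·0 = 44, valid modulo lcm(51, 19) = 969: x ≡ 44 (mod 969).
  Combine with x ≡ 0 (mod 8); new modulus lcm = 7752.
    Write x = 44 + 969·t and substitute into x ≡ 0 (mod 8): 969·t ≡ 0 − 44 = -44 (mod 8).
    Reduce coefficients mod 8: 1·t ≡ 4 (mod 8).
    So t ≡ 4 (mod 8).
    Then x = 44 + 969·4 = 3920, valid modulo lcm(969, 8) = 7752: x ≡ 3920 (mod 7752).
Verify against each original: 3920 mod 17 = 10, 3920 mod 3 = 2, 3920 mod 19 = 6, 3920 mod 8 = 0.

x ≡ 3920 (mod 7752).


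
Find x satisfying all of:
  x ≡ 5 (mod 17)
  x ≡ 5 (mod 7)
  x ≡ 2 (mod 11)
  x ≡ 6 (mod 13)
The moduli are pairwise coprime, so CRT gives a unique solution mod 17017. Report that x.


Product of moduli M = 17 · 7 · 11 · 13 = 17017.
Merge one congruence at a time:
  Start: x ≡ 5 (mod 17).
  Combine with x ≡ 5 (mod 7); new modulus lcm = 119.
    Write x = 5 + 17·t and substitute into x ≡ 5 (mod 7): 17·t ≡ 5 − 5 = 0 (mod 7).
    Reduce coefficients mod 7: 3·t ≡ 0 (mod 7).
    The inverse of 3 mod 7 is 5 (since 3·5 = 15 = 2·7 + 1), so t ≡ 5·0 = 0 ≡ 0 (mod 7).
    Then x = 5 + 17·0 = 5, valid modulo lcm(17, 7) = 119: x ≡ 5 (mod 119).
  Combine with x ≡ 2 (mod 11); new modulus lcm = 1309.
    Write x = 5 + 119·t and substitute into x ≡ 2 (mod 11): 119·t ≡ 2 − 5 = -3 (mod 11).
    Reduce coefficients mod 11: 9·t ≡ 8 (mod 11).
    The inverse of 9 mod 11 is 5 (since 9·5 = 45 = 4·11 + 1), so t ≡ 5·8 = 40 ≡ 7 (mod 11).
    Then x = 5 + 119·7 = 838, valid modulo lcm(119, 11) = 1309: x ≡ 838 (mod 1309).
  Combine with x ≡ 6 (mod 13); new modulus lcm = 17017.
    Write x = 838 + 1309·t and substitute into x ≡ 6 (mod 13): 1309·t ≡ 6 − 838 = -832 (mod 13).
    Reduce coefficients mod 13: 9·t ≡ 0 (mod 13).
    The inverse of 9 mod 13 is 3 (since 9·3 = 27 = 2·13 + 1), so t ≡ 3·0 = 0 ≡ 0 (mod 13).
    Then x = 838 + 1309·0 = 838, valid modulo lcm(1309, 13) = 17017: x ≡ 838 (mod 17017).
Verify against each original: 838 mod 17 = 5, 838 mod 7 = 5, 838 mod 11 = 2, 838 mod 13 = 6.

x ≡ 838 (mod 17017).


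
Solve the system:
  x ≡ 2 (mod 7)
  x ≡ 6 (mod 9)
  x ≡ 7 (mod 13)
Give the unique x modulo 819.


Moduli 7, 9, 13 are pairwise coprime; by CRT there is a unique solution modulo M = 7 · 9 · 13 = 819.
Solve pairwise, accumulating the modulus:
  Start with x ≡ 2 (mod 7).
  Combine with x ≡ 6 (mod 9): since gcd(7, 9) = 1, we get a unique residue mod 63.
    Write x = 2 + 7·t and substitute into x ≡ 6 (mod 9): 7·t ≡ 6 − 2 = 4 (mod 9).
    The inverse of 7 mod 9 is 4 (since 7·4 = 28 = 3·9 + 1), so t ≡ 4·4 = 16 ≡ 7 (mod 9).
    Then x = 2 + 7·7 = 51, valid modulo lcm(7, 9) = 63: x ≡ 51 (mod 63).
  Combine with x ≡ 7 (mod 13): since gcd(63, 13) = 1, we get a unique residue mod 819.
    Write x = 51 + 63·t and substitute into x ≡ 7 (mod 13): 63·t ≡ 7 − 51 = -44 (mod 13).
    Reduce coefficients mod 13: 11·t ≡ 8 (mod 13).
    The inverse of 11 mod 13 is 6 (since 11·6 = 66 = 5·13 + 1), so t ≡ 6·8 = 48 ≡ 9 (mod 13).
    Then x = 51 + 63·9 = 618, valid modulo lcm(63, 13) = 819: x ≡ 618 (mod 819).
Verify: 618 mod 7 = 2 ✓, 618 mod 9 = 6 ✓, 618 mod 13 = 7 ✓.

x ≡ 618 (mod 819).


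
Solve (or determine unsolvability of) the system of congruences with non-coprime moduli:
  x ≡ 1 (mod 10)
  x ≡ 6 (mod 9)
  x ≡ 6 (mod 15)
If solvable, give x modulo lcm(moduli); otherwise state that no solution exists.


Moduli 10, 9, 15 are not pairwise coprime, so CRT works modulo lcm(m_i) when all pairwise compatibility conditions hold.
Pairwise compatibility: gcd(m_i, m_j) must divide a_i - a_j for every pair.
Merge one congruence at a time:
  Start: x ≡ 1 (mod 10).
  Combine with x ≡ 6 (mod 9): gcd(10, 9) = 1; 6 - 1 = 5, which IS divisible by 1, so compatible.
    Write x = 1 + 10·t and substitute into x ≡ 6 (mod 9): 10·t ≡ 6 − 1 = 5 (mod 9).
    Reduce coefficients mod 9: 1·t ≡ 5 (mod 9).
    So t ≡ 5 (mod 9).
    Then x = 1 + 10·5 = 51, valid modulo lcm(10, 9) = 90: x ≡ 51 (mod 90).
  Combine with x ≡ 6 (mod 15): gcd(90, 15) = 15; 6 - 51 = -45, which IS divisible by 15, so compatible.
    Write x = 51 + 90·t and substitute into x ≡ 6 (mod 15): 90·t ≡ 6 − 51 = -45 (mod 15).
    Divide the congruence (and modulus) by g = 15: 6·t ≡ -3 (mod 1).
    Modulo 1 every t works; take t = 0.
    Then x = 51 + 90·0 = 51, valid modulo lcm(90, 15) = 90: x ≡ 51 (mod 90).
Verify: 51 mod 10 = 1, 51 mod 9 = 6, 51 mod 15 = 6.

x ≡ 51 (mod 90).


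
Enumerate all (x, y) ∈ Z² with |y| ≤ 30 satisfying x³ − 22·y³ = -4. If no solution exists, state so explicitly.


The equation is x³ - 22y³ = -4. For fixed y, x³ = 22·y³ − 4, so a solution requires the RHS to be a perfect cube.
Strategy: iterate y from -30 to 30, compute RHS = 22·y³ − 4, and check whether it is a (positive or negative) perfect cube.
Check small values of y:
  y = 0: RHS = -4 is not a perfect cube.
  y = 1: RHS = 18 is not a perfect cube.
  y = -1: RHS = -26 is not a perfect cube.
  y = 2: RHS = 172 is not a perfect cube.
  y = -2: RHS = -180 is not a perfect cube.
  y = 3: RHS = 590 is not a perfect cube.
  y = -3: RHS = -598 is not a perfect cube.
Continuing the search up to |y| = 30 finds no solutions either.
No (x, y) in the scanned range satisfies the equation.

No integer solutions with |y| ≤ 30.


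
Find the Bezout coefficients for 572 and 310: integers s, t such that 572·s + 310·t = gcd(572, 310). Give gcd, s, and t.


Euclidean algorithm on (572, 310) — divide until remainder is 0:
  572 = 1 · 310 + 262
  310 = 1 · 262 + 48
  262 = 5 · 48 + 22
  48 = 2 · 22 + 4
  22 = 5 · 4 + 2
  4 = 2 · 2 + 0
gcd(572, 310) = 2.
Track Bezout coefficients alongside the remainders: start with r₀ = 572 = a·1 + b·0 (s = 1, t = 0) and r₁ = 310 = a·0 + b·1 (s = 0, t = 1); each new remainder r_{k+1} = r_{k-1} − q_k·r_k inherits s_{k+1} = s_{k-1} − q_k·s_k, t_{k+1} = t_{k-1} − q_k·t_k, so r_k = a·s_k + b·t_k at every step:
  q = 1: r = 262, s = 1 − 1·0 = 1, t = 0 − 1·1 = -1  (check: 572·1 + 310·(-1) = 262)
  q = 1: r = 48, s = 0 − 1·1 = -1, t = 1 − 1·(-1) = 2  (check: 572·(-1) + 310·2 = 48)
  q = 5: r = 22, s = 1 − 5·(-1) = 6, t = -1 − 5·2 = -11  (check: 572·6 + 310·(-11) = 22)
  q = 2: r = 4, s = -1 − 2·6 = -13, t = 2 − 2·(-11) = 24  (check: 572·(-13) + 310·24 = 4)
  q = 5: r = 2, s = 6 − 5·(-13) = 71, t = -11 − 5·24 = -131  (check: 572·71 + 310·(-131) = 2)
The row with r = 2 (the gcd) gives the Bezout coefficients s = 71, t = -131.
Result: 572 · (71) + 310 · (-131) = 2.

gcd(572, 310) = 2; s = 71, t = -131 (check: 572·71 + 310·(-131) = 2).


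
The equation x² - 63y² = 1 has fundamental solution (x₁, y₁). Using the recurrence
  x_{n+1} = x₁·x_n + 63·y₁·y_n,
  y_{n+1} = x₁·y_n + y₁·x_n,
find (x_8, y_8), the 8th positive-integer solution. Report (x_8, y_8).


Step 1: Find the fundamental solution (x₁, y₁) of x² - 63y² = 1.
  Expand √63 as a continued fraction. a₀ = ⌊√63⌋ = 7; iterate m_{k+1} = d_k·a_k − m_k, d_{k+1} = (63 − m_{k+1}²)/d_k, a_{k+1} = ⌊(a₀ + m_{k+1})/d_{k+1}⌋ (starting m₀ = 0, d₀ = 1), with convergents p_k = a_k·p_{k-1} + p_{k-2}, q_k = a_k·q_{k-1} + q_{k-2} (p₋₁ = 1, q₋₁ = 0):
  k = 0: a₀ = 7; p₀/q₀ = 7/1; p₀² − 63·q₀² = 49 − 63 = -14.
  k = 1: m = 7, d = 14, a = ⌊(7 + 7)/14⌋ = 1; p/q = (1·7 + 1)/(1·1 + 0) = 8/1; p² − 63·q² = 64 − 63 = 1.
  The first convergent with p² − 63·q² = 1 gives the fundamental solution (x₁, y₁) = (8, 1).
Step 2: Apply the recurrence (x_{n+1}, y_{n+1}) = (x₁x_n + 63y₁y_n, x₁y_n + y₁x_n) repeatedly.
  From (x_1, y_1) = (8, 1): x_2 = 8·8 + 63·1·1 = 127; y_2 = 8·1 + 1·8 = 16.
  From (x_2, y_2) = (127, 16): x_3 = 8·127 + 63·1·16 = 2024; y_3 = 8·16 + 1·127 = 255.
  From (x_3, y_3) = (2024, 255): x_4 = 8·2024 + 63·1·255 = 32257; y_4 = 8·255 + 1·2024 = 4064.
  From (x_4, y_4) = (32257, 4064): x_5 = 8·32257 + 63·1·4064 = 514088; y_5 = 8·4064 + 1·32257 = 64769.
  From (x_5, y_5) = (514088, 64769): x_6 = 8·514088 + 63·1·64769 = 8193151; y_6 = 8·64769 + 1·514088 = 1032240.
  From (x_6, y_6) = (8193151, 1032240): x_7 = 8·8193151 + 63·1·1032240 = 130576328; y_7 = 8·1032240 + 1·8193151 = 16451071.
  From (x_7, y_7) = (130576328, 16451071): x_8 = 8·130576328 + 63·1·16451071 = 2081028097; y_8 = 8·16451071 + 1·130576328 = 262184896.
Step 3: Verify x_8² - 63·y_8² = 4330677940503441409 - 4330677940503441408 = 1 (should be 1). ✓

(x_1, y_1) = (8, 1); (x_8, y_8) = (2081028097, 262184896).


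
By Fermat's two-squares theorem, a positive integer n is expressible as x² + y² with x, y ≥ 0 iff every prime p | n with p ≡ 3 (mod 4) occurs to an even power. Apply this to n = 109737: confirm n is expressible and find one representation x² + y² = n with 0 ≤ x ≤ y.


Step 1: Factor n = 109737 = 3^2 · 89 · 137.
Step 2: Check the mod-4 condition on each prime factor: 3 ≡ 3 (mod 4), exponent 2 (must be even); 89 ≡ 1 (mod 4), exponent 1; 137 ≡ 1 (mod 4), exponent 1.
All primes ≡ 3 (mod 4) appear to even exponent (or don't appear), so by the two-squares theorem n IS expressible as a sum of two squares.
Step 3: Build a representation. Group n = k² · m with k = 3 and m = 89 · 137 = 12193 (a product of primes ≡ 1 (mod 4)); a representation of m scales to one of n via (k·x)² + (k·y)² = k²(x² + y²). Each prime p ≡ 1 (mod 4) is itself a sum of two squares; find a² by testing p − a² for a perfect square:
  89: 89 − 1² = 88, 89 − 2² = 85, 89 − 3² = 80, 89 − 4² = 73, 89 − 5² = 64 = 8² ⇒ 89 = 5² + 8².
  137: 137 − 1² = 136, 137 − 2² = 133, 137 − 3² = 128, 137 − 4² = 121 = 11² ⇒ 137 = 4² + 11².
  Combine using the Brahmagupta–Fibonacci identity (a² + b²)(c² + d²) = (ac − bd)² + (ad + bc)² = (ac + bd)² + (ad − bc)²:
  89 · 137 = 12193: from (5² + 8²)(4² + 11²), take (5·4 − 8·11, 5·11 + 8·4) = (20 − 88, 55 + 32) = (-68, 87); dropping signs (only squares matter) gives (68, 87); check 68² + 87² = 4624 + 7569 = 12193 ✓.
  Scale by k = 3: (3·68, 3·87) = (204, 261).
Step 4: Order so x ≤ y and verify: 204² + 261² = 41616 + 68121 = 109737 = n. ✓

n = 109737 = 204² + 261² (one valid representation with x ≤ y).


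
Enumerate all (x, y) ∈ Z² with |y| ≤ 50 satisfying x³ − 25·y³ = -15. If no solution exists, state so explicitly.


The equation is x³ - 25y³ = -15. For fixed y, x³ = 25·y³ − 15, so a solution requires the RHS to be a perfect cube.
Strategy: iterate y from -50 to 50, compute RHS = 25·y³ − 15, and check whether it is a (positive or negative) perfect cube.
Check small values of y:
  y = 0: RHS = -15 is not a perfect cube.
  y = 1: RHS = 10 is not a perfect cube.
  y = -1: RHS = -40 is not a perfect cube.
  y = 2: RHS = 185 is not a perfect cube.
  y = -2: RHS = -215 is not a perfect cube.
  y = 3: RHS = 660 is not a perfect cube.
  y = -3: RHS = -690 is not a perfect cube.
Continuing the search up to |y| = 50 finds no solutions either.
No (x, y) in the scanned range satisfies the equation.

No integer solutions with |y| ≤ 50.


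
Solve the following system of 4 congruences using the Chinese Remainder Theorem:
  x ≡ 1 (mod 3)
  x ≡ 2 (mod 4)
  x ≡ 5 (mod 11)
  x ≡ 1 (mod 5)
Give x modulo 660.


Product of moduli M = 3 · 4 · 11 · 5 = 660.
Merge one congruence at a time:
  Start: x ≡ 1 (mod 3).
  Combine with x ≡ 2 (mod 4); new modulus lcm = 12.
    Write x = 1 + 3·t and substitute into x ≡ 2 (mod 4): 3·t ≡ 2 − 1 = 1 (mod 4).
    The inverse of 3 mod 4 is 3 (since 3·3 = 9 = 2·4 + 1), so t ≡ 3·1 = 3 ≡ 3 (mod 4).
    Then x = 1 + 3·3 = 10, valid modulo lcm(3, 4) = 12: x ≡ 10 (mod 12).
  Combine with x ≡ 5 (mod 11); new modulus lcm = 132.
    Write x = 10 + 12·t and substitute into x ≡ 5 (mod 11): 12·t ≡ 5 − 10 = -5 (mod 11).
    Reduce coefficients mod 11: 1·t ≡ 6 (mod 11).
    So t ≡ 6 (mod 11).
    Then x = 10 + 12·6 = 82, valid modulo lcm(12, 11) = 132: x ≡ 82 (mod 132).
  Combine with x ≡ 1 (mod 5); new modulus lcm = 660.
    Write x = 82 + 132·t and substitute into x ≡ 1 (mod 5): 132·t ≡ 1 − 82 = -81 (mod 5).
    Reduce coefficients mod 5: 2·t ≡ 4 (mod 5).
    The inverse of 2 mod 5 is 3 (since 2·3 = 6 = 1·5 + 1), so t ≡ 3·4 = 12 ≡ 2 (mod 5).
    Then x = 82 + 132·2 = 346, valid modulo lcm(132, 5) = 660: x ≡ 346 (mod 660).
Verify against each original: 346 mod 3 = 1, 346 mod 4 = 2, 346 mod 11 = 5, 346 mod 5 = 1.

x ≡ 346 (mod 660).


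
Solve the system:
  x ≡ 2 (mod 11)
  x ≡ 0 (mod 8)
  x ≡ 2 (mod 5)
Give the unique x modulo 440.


Moduli 11, 8, 5 are pairwise coprime; by CRT there is a unique solution modulo M = 11 · 8 · 5 = 440.
Solve pairwise, accumulating the modulus:
  Start with x ≡ 2 (mod 11).
  Combine with x ≡ 0 (mod 8): since gcd(11, 8) = 1, we get a unique residue mod 88.
    Write x = 2 + 11·t and substitute into x ≡ 0 (mod 8): 11·t ≡ 0 − 2 = -2 (mod 8).
    Reduce coefficients mod 8: 3·t ≡ 6 (mod 8).
    The inverse of 3 mod 8 is 3 (since 3·3 = 9 = 1·8 + 1), so t ≡ 3·6 = 18 ≡ 2 (mod 8).
    Then x = 2 + 11·2 = 24, valid modulo lcm(11, 8) = 88: x ≡ 24 (mod 88).
  Combine with x ≡ 2 (mod 5): since gcd(88, 5) = 1, we get a unique residue mod 440.
    Write x = 24 + 88·t and substitute into x ≡ 2 (mod 5): 88·t ≡ 2 − 24 = -22 (mod 5).
    Reduce coefficients mod 5: 3·t ≡ 3 (mod 5).
    The inverse of 3 mod 5 is 2 (since 3·2 = 6 = 1·5 + 1), so t ≡ 2·3 = 6 ≡ 1 (mod 5).
    Then x = 24 + 88·1 = 112, valid modulo lcm(88, 5) = 440: x ≡ 112 (mod 440).
Verify: 112 mod 11 = 2 ✓, 112 mod 8 = 0 ✓, 112 mod 5 = 2 ✓.

x ≡ 112 (mod 440).


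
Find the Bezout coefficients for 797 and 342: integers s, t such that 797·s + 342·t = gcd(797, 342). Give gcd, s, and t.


Euclidean algorithm on (797, 342) — divide until remainder is 0:
  797 = 2 · 342 + 113
  342 = 3 · 113 + 3
  113 = 37 · 3 + 2
  3 = 1 · 2 + 1
  2 = 2 · 1 + 0
gcd(797, 342) = 1.
Track Bezout coefficients alongside the remainders: start with r₀ = 797 = a·1 + b·0 (s = 1, t = 0) and r₁ = 342 = a·0 + b·1 (s = 0, t = 1); each new remainder r_{k+1} = r_{k-1} − q_k·r_k inherits s_{k+1} = s_{k-1} − q_k·s_k, t_{k+1} = t_{k-1} − q_k·t_k, so r_k = a·s_k + b·t_k at every step:
  q = 2: r = 113, s = 1 − 2·0 = 1, t = 0 − 2·1 = -2  (check: 797·1 + 342·(-2) = 113)
  q = 3: r = 3, s = 0 − 3·1 = -3, t = 1 − 3·(-2) = 7  (check: 797·(-3) + 342·7 = 3)
  q = 37: r = 2, s = 1 − 37·(-3) = 112, t = -2 − 37·7 = -261  (check: 797·112 + 342·(-261) = 2)
  q = 1: r = 1, s = -3 − 1·112 = -115, t = 7 − 1·(-261) = 268  (check: 797·(-115) + 342·268 = 1)
The row with r = 1 (the gcd) gives the Bezout coefficients s = -115, t = 268.
Result: 797 · (-115) + 342 · (268) = 1.

gcd(797, 342) = 1; s = -115, t = 268 (check: 797·(-115) + 342·268 = 1).


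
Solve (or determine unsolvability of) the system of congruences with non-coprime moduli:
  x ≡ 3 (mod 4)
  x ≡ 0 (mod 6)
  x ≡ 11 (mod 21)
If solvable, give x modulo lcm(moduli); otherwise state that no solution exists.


Moduli 4, 6, 21 are not pairwise coprime, so CRT works modulo lcm(m_i) when all pairwise compatibility conditions hold.
Pairwise compatibility: gcd(m_i, m_j) must divide a_i - a_j for every pair.
Merge one congruence at a time:
  Start: x ≡ 3 (mod 4).
  Combine with x ≡ 0 (mod 6): gcd(4, 6) = 2, and 0 - 3 = -3 is NOT divisible by 2.
    ⇒ system is inconsistent (no integer solution).

No solution (the system is inconsistent).


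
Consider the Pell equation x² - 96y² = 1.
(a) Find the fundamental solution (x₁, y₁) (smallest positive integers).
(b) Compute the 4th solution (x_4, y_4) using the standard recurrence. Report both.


Step 1: Find the fundamental solution (x₁, y₁) of x² - 96y² = 1.
  Expand √96 as a continued fraction. a₀ = ⌊√96⌋ = 9; iterate m_{k+1} = d_k·a_k − m_k, d_{k+1} = (96 − m_{k+1}²)/d_k, a_{k+1} = ⌊(a₀ + m_{k+1})/d_{k+1}⌋ (starting m₀ = 0, d₀ = 1), with convergents p_k = a_k·p_{k-1} + p_{k-2}, q_k = a_k·q_{k-1} + q_{k-2} (p₋₁ = 1, q₋₁ = 0):
  k = 0: a₀ = 9; p₀/q₀ = 9/1; p₀² − 96·q₀² = 81 − 96 = -15.
  k = 1: m = 9, d = 15, a = ⌊(9 + 9)/15⌋ = 1; p/q = (1·9 + 1)/(1·1 + 0) = 10/1; p² − 96·q² = 100 − 96 = 4.
  k = 2: m = 6, d = 4, a = ⌊(9 + 6)/4⌋ = 3; p/q = (3·10 + 9)/(3·1 + 1) = 39/4; p² − 96·q² = 1521 − 1536 = -15.
  k = 3: m = 6, d = 15, a = ⌊(9 + 6)/15⌋ = 1; p/q = (1·39 + 10)/(1·4 + 1) = 49/5; p² − 96·q² = 2401 − 2400 = 1.
  The first convergent with p² − 96·q² = 1 gives the fundamental solution (x₁, y₁) = (49, 5).
Step 2: Apply the recurrence (x_{n+1}, y_{n+1}) = (x₁x_n + 96y₁y_n, x₁y_n + y₁x_n) repeatedly.
  From (x_1, y_1) = (49, 5): x_2 = 49·49 + 96·5·5 = 4801; y_2 = 49·5 + 5·49 = 490.
  From (x_2, y_2) = (4801, 490): x_3 = 49·4801 + 96·5·490 = 470449; y_3 = 49·490 + 5·4801 = 48015.
  From (x_3, y_3) = (470449, 48015): x_4 = 49·470449 + 96·5·48015 = 46099201; y_4 = 49·48015 + 5·470449 = 4704980.
Step 3: Verify x_4² - 96·y_4² = 2125136332838401 - 2125136332838400 = 1 (should be 1). ✓

(x_1, y_1) = (49, 5); (x_4, y_4) = (46099201, 4704980).


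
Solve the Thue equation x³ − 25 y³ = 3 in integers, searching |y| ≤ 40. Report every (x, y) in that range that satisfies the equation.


The equation is x³ - 25y³ = 3. For fixed y, x³ = 25·y³ + 3, so a solution requires the RHS to be a perfect cube.
Strategy: iterate y from -40 to 40, compute RHS = 25·y³ + 3, and check whether it is a (positive or negative) perfect cube.
Check small values of y:
  y = 0: RHS = 3 is not a perfect cube.
  y = 1: RHS = 28 is not a perfect cube.
  y = -1: RHS = -22 is not a perfect cube.
  y = 2: RHS = 203 is not a perfect cube.
  y = -2: RHS = -197 is not a perfect cube.
  y = 3: RHS = 678 is not a perfect cube.
  y = -3: RHS = -672 is not a perfect cube.
Continuing the search up to |y| = 40 finds no solutions either.
No (x, y) in the scanned range satisfies the equation.

No integer solutions with |y| ≤ 40.


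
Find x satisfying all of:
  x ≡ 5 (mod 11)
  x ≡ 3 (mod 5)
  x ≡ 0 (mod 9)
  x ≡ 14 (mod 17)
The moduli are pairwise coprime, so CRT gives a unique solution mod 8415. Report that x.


Product of moduli M = 11 · 5 · 9 · 17 = 8415.
Merge one congruence at a time:
  Start: x ≡ 5 (mod 11).
  Combine with x ≡ 3 (mod 5); new modulus lcm = 55.
    Write x = 5 + 11·t and substitute into x ≡ 3 (mod 5): 11·t ≡ 3 − 5 = -2 (mod 5).
    Reduce coefficients mod 5: 1·t ≡ 3 (mod 5).
    So t ≡ 3 (mod 5).
    Then x = 5 + 11·3 = 38, valid modulo lcm(11, 5) = 55: x ≡ 38 (mod 55).
  Combine with x ≡ 0 (mod 9); new modulus lcm = 495.
    Write x = 38 + 55·t and substitute into x ≡ 0 (mod 9): 55·t ≡ 0 − 38 = -38 (mod 9).
    Reduce coefficients mod 9: 1·t ≡ 7 (mod 9).
    So t ≡ 7 (mod 9).
    Then x = 38 + 55·7 = 423, valid modulo lcm(55, 9) = 495: x ≡ 423 (mod 495).
  Combine with x ≡ 14 (mod 17); new modulus lcm = 8415.
    Write x = 423 + 495·t and substitute into x ≡ 14 (mod 17): 495·t ≡ 14 − 423 = -409 (mod 17).
    Reduce coefficients mod 17: 2·t ≡ 16 (mod 17).
    The inverse of 2 mod 17 is 9 (since 2·9 = 18 = 1·17 + 1), so t ≡ 9·16 = 144 ≡ 8 (mod 17).
    Then x = 423 + 495·8 = 4383, valid modulo lcm(495, 17) = 8415: x ≡ 4383 (mod 8415).
Verify against each original: 4383 mod 11 = 5, 4383 mod 5 = 3, 4383 mod 9 = 0, 4383 mod 17 = 14.

x ≡ 4383 (mod 8415).


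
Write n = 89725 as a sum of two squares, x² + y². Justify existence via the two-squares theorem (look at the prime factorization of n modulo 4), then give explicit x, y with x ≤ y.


Step 1: Factor n = 89725 = 5^2 · 37 · 97.
Step 2: Check the mod-4 condition on each prime factor: 5 ≡ 1 (mod 4), exponent 2; 37 ≡ 1 (mod 4), exponent 1; 97 ≡ 1 (mod 4), exponent 1.
All primes ≡ 3 (mod 4) appear to even exponent (or don't appear), so by the two-squares theorem n IS expressible as a sum of two squares.
Step 3: Build a representation. Group n = k² · m with k = 5 and m = 37 · 97 = 3589 (a product of primes ≡ 1 (mod 4)); a representation of m scales to one of n via (k·x)² + (k·y)² = k²(x² + y²). Each prime p ≡ 1 (mod 4) is itself a sum of two squares; find a² by testing p − a² for a perfect square:
  37: 37 − 1² = 36 = 6² ⇒ 37 = 1² + 6².
  97: 97 − 1² = 96, 97 − 2² = 93, 97 − 3² = 88, 97 − 4² = 81 = 9² ⇒ 97 = 4² + 9².
  Combine using the Brahmagupta–Fibonacci identity (a² + b²)(c² + d²) = (ac − bd)² + (ad + bc)² = (ac + bd)² + (ad − bc)²:
  37 · 97 = 3589: from (1² + 6²)(4² + 9²), take (1·4 − 6·9, 1·9 + 6·4) = (4 − 54, 9 + 24) = (-50, 33); dropping signs (only squares matter) gives (50, 33); check 50² + 33² = 2500 + 1089 = 3589 ✓.
  Scale by k = 5: (5·50, 5·33) = (250, 165).
Step 4: Order so x ≤ y and verify: 165² + 250² = 27225 + 62500 = 89725 = n. ✓

n = 89725 = 165² + 250² (one valid representation with x ≤ y).


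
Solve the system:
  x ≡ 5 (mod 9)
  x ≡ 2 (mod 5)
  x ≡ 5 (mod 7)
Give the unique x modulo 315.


Moduli 9, 5, 7 are pairwise coprime; by CRT there is a unique solution modulo M = 9 · 5 · 7 = 315.
Solve pairwise, accumulating the modulus:
  Start with x ≡ 5 (mod 9).
  Combine with x ≡ 2 (mod 5): since gcd(9, 5) = 1, we get a unique residue mod 45.
    Write x = 5 + 9·t and substitute into x ≡ 2 (mod 5): 9·t ≡ 2 − 5 = -3 (mod 5).
    Reduce coefficients mod 5: 4·t ≡ 2 (mod 5).
    The inverse of 4 mod 5 is 4 (since 4·4 = 16 = 3·5 + 1), so t ≡ 4·2 = 8 ≡ 3 (mod 5).
    Then x = 5 + 9·3 = 32, valid modulo lcm(9, 5) = 45: x ≡ 32 (mod 45).
  Combine with x ≡ 5 (mod 7): since gcd(45, 7) = 1, we get a unique residue mod 315.
    Write x = 32 + 45·t and substitute into x ≡ 5 (mod 7): 45·t ≡ 5 − 32 = -27 (mod 7).
    Reduce coefficients mod 7: 3·t ≡ 1 (mod 7).
    The inverse of 3 mod 7 is 5 (since 3·5 = 15 = 2·7 + 1), so t ≡ 5·1 = 5 ≡ 5 (mod 7).
    Then x = 32 + 45·5 = 257, valid modulo lcm(45, 7) = 315: x ≡ 257 (mod 315).
Verify: 257 mod 9 = 5 ✓, 257 mod 5 = 2 ✓, 257 mod 7 = 5 ✓.

x ≡ 257 (mod 315).


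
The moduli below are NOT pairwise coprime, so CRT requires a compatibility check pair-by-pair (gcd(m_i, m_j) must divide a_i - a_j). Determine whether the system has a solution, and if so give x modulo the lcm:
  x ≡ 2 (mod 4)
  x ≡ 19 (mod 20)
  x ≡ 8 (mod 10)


Moduli 4, 20, 10 are not pairwise coprime, so CRT works modulo lcm(m_i) when all pairwise compatibility conditions hold.
Pairwise compatibility: gcd(m_i, m_j) must divide a_i - a_j for every pair.
Merge one congruence at a time:
  Start: x ≡ 2 (mod 4).
  Combine with x ≡ 19 (mod 20): gcd(4, 20) = 4, and 19 - 2 = 17 is NOT divisible by 4.
    ⇒ system is inconsistent (no integer solution).

No solution (the system is inconsistent).


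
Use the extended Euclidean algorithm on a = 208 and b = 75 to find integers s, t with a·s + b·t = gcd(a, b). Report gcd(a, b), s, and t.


Euclidean algorithm on (208, 75) — divide until remainder is 0:
  208 = 2 · 75 + 58
  75 = 1 · 58 + 17
  58 = 3 · 17 + 7
  17 = 2 · 7 + 3
  7 = 2 · 3 + 1
  3 = 3 · 1 + 0
gcd(208, 75) = 1.
Track Bezout coefficients alongside the remainders: start with r₀ = 208 = a·1 + b·0 (s = 1, t = 0) and r₁ = 75 = a·0 + b·1 (s = 0, t = 1); each new remainder r_{k+1} = r_{k-1} − q_k·r_k inherits s_{k+1} = s_{k-1} − q_k·s_k, t_{k+1} = t_{k-1} − q_k·t_k, so r_k = a·s_k + b·t_k at every step:
  q = 2: r = 58, s = 1 − 2·0 = 1, t = 0 − 2·1 = -2  (check: 208·1 + 75·(-2) = 58)
  q = 1: r = 17, s = 0 − 1·1 = -1, t = 1 − 1·(-2) = 3  (check: 208·(-1) + 75·3 = 17)
  q = 3: r = 7, s = 1 − 3·(-1) = 4, t = -2 − 3·3 = -11  (check: 208·4 + 75·(-11) = 7)
  q = 2: r = 3, s = -1 − 2·4 = -9, t = 3 − 2·(-11) = 25  (check: 208·(-9) + 75·25 = 3)
  q = 2: r = 1, s = 4 − 2·(-9) = 22, t = -11 − 2·25 = -61  (check: 208·22 + 75·(-61) = 1)
The row with r = 1 (the gcd) gives the Bezout coefficients s = 22, t = -61.
Result: 208 · (22) + 75 · (-61) = 1.

gcd(208, 75) = 1; s = 22, t = -61 (check: 208·22 + 75·(-61) = 1).


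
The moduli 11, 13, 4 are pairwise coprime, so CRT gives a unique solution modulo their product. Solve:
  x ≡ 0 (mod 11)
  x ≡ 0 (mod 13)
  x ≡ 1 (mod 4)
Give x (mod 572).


Moduli 11, 13, 4 are pairwise coprime; by CRT there is a unique solution modulo M = 11 · 13 · 4 = 572.
Solve pairwise, accumulating the modulus:
  Start with x ≡ 0 (mod 11).
  Combine with x ≡ 0 (mod 13): since gcd(11, 13) = 1, we get a unique residue mod 143.
    Write x = 0 + 11·t and substitute into x ≡ 0 (mod 13): 11·t ≡ 0 − 0 = 0 (mod 13).
    The inverse of 11 mod 13 is 6 (since 11·6 = 66 = 5·13 + 1), so t ≡ 6·0 = 0 ≡ 0 (mod 13).
    Then x = 0 + 11·0 = 0, valid modulo lcm(11, 13) = 143: x ≡ 0 (mod 143).
  Combine with x ≡ 1 (mod 4): since gcd(143, 4) = 1, we get a unique residue mod 572.
    Write x = 0 + 143·t and substitute into x ≡ 1 (mod 4): 143·t ≡ 1 − 0 = 1 (mod 4).
    Reduce coefficients mod 4: 3·t ≡ 1 (mod 4).
    The inverse of 3 mod 4 is 3 (since 3·3 = 9 = 2·4 + 1), so t ≡ 3·1 = 3 ≡ 3 (mod 4).
    Then x = 0 + 143·3 = 429, valid modulo lcm(143, 4) = 572: x ≡ 429 (mod 572).
Verify: 429 mod 11 = 0 ✓, 429 mod 13 = 0 ✓, 429 mod 4 = 1 ✓.

x ≡ 429 (mod 572).
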